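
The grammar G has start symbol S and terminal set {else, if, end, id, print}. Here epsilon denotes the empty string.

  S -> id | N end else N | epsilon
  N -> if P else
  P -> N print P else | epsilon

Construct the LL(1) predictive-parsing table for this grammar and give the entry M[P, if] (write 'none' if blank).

P -> N print P else

FIRST(N) = {if}
FIRST(S) = {epsilon, id, if}  (via N end else N)
FIRST(P) = {epsilon, if}  (via N print P else)
FOLLOW(S) includes $ since S is the start symbol.
FOLLOW(P): in N->if P else, P is followed by else with FIRST {else}; in P->N print P else, P is followed by else with FIRST {else}. Thus FOLLOW(P) = {else}.
For P -> N print P else: FIRST(N print P else) = {if}, so it goes in M[P, t] for t ∈ {if}.
For P -> epsilon: FIRST(epsilon) = {epsilon}, so it goes in M[P, t] for t ∈ {}; since epsilon ∈ FIRST, also for every t ∈ FOLLOW(P) = {else}.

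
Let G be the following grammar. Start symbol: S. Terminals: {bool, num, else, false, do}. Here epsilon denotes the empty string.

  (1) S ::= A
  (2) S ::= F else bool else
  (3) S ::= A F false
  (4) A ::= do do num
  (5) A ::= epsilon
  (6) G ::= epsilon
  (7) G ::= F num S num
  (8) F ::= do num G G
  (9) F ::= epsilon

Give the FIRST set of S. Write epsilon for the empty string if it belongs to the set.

{epsilon, do, else, false}

FIRST(A): from A::=do do num we get {do}; from A::=epsilon we get {epsilon}. So FIRST(A) = {epsilon, do}.
FIRST(F): from F::=do num G G we get {do}; from F::=epsilon we get {epsilon}. So FIRST(F) = {epsilon, do}.
FIRST(S): from S::=A we get {epsilon, do}; from S::=F else bool else we get {do, else}; from S::=A F false we get {do, false}. So FIRST(S) = {epsilon, do, else, false}.
FIRST(G): from G::=epsilon we get {epsilon}; from G::=F num S num we get {do, num}. So FIRST(G) = {epsilon, do, num}.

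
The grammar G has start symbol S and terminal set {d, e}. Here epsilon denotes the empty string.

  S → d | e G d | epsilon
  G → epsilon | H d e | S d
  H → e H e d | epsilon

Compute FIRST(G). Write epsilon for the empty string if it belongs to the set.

FIRST(S): from S→d we get {d}; from S→e G d we get {e}; from S→epsilon we get {epsilon}. So FIRST(S) = {epsilon, d, e}.
FIRST(H): from H→e H e d we get {e}; from H→epsilon we get {epsilon}. So FIRST(H) = {epsilon, e}.
FIRST(G): from G→epsilon we get {epsilon}; from G→H d e we get {d, e}; from G→S d we get {d, e}. So FIRST(G) = {epsilon, d, e}.

{epsilon, d, e}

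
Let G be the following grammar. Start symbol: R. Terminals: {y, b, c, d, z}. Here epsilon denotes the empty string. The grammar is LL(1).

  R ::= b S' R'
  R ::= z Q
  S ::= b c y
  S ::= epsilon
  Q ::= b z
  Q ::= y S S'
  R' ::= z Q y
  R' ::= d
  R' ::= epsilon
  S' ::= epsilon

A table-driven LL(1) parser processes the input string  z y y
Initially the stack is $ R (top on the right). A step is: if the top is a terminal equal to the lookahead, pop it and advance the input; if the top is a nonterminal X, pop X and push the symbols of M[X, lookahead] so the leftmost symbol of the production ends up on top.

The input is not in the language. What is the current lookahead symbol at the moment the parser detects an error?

     Stack     Input    Action
  1  $ R       z y y $  expand R ::= z Q
  2  $ Q z     z y y $  match z
  3  $ Q       y y $    expand Q ::= y S S'
  4  $ S' S y  y y $    match y
  5  $ S' S    y $      expand S ::= epsilon
  6  $ S'      y $      expand S' ::= epsilon
  7  $         y $      error: stack empty but input remains

y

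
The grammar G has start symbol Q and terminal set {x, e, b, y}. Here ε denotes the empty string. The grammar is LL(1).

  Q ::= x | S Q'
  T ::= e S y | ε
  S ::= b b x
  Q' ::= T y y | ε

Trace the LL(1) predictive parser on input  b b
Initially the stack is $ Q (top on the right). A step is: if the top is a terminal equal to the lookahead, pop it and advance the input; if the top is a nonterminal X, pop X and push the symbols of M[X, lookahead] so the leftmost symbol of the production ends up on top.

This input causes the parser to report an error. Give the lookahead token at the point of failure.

$

step 1: stack=$ Q  input=b b $  — expand Q ::= S Q'
step 2: stack=$ Q' S  input=b b $  — expand S ::= b b x
step 3: stack=$ Q' x b b  input=b b $  — match b
step 4: stack=$ Q' x b  input=b $  — match b
step 5: stack=$ Q' x  input=$  — error: top is terminal x but lookahead is $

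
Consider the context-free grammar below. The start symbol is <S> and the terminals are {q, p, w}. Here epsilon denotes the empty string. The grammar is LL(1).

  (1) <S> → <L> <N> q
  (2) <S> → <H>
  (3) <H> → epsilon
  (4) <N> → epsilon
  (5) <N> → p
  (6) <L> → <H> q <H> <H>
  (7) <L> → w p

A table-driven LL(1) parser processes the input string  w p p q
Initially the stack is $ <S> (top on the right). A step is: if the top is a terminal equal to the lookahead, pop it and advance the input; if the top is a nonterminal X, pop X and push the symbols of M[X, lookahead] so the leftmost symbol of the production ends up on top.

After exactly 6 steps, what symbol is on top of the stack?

q

     Stack        Input      Action
  1  $ <S>        w p p q $  expand <S> → <L> <N> q
  2  $ q <N> <L>  w p p q $  expand <L> → w p
  3  $ q <N> p w  w p p q $  match w
  4  $ q <N> p    p p q $    match p
  5  $ q <N>      p q $      expand <N> → p
  6  $ q p        p q $      match p
Stack after step 6: $ q (top = q).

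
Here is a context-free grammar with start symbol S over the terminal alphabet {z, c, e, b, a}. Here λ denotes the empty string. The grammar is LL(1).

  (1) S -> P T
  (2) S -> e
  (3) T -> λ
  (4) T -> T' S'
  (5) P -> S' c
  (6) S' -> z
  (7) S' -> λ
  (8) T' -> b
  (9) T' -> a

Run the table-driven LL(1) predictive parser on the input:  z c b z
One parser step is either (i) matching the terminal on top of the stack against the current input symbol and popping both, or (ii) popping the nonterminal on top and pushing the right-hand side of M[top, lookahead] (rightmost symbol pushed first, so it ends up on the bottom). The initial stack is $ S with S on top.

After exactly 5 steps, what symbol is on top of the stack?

     Stack     Input      Action
  1  $ S       z c b z $  expand S -> P T
  2  $ T P     z c b z $  expand P -> S' c
  3  $ T c S'  z c b z $  expand S' -> z
  4  $ T c z   z c b z $  match z
  5  $ T c     c b z $    match c
Stack after step 5: $ T (top = T).

T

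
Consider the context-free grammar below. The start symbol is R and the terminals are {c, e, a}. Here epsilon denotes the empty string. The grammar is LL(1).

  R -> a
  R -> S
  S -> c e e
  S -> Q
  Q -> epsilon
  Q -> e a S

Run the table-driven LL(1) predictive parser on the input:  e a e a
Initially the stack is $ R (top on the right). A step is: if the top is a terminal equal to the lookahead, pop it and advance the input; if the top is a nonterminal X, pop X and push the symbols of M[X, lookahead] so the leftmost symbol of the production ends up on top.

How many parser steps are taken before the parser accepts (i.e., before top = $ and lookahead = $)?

11

step 1: stack=$ R  input=e a e a $  — expand R -> S
step 2: stack=$ S  input=e a e a $  — expand S -> Q
step 3: stack=$ Q  input=e a e a $  — expand Q -> e a S
step 4: stack=$ S a e  input=e a e a $  — match e
step 5: stack=$ S a  input=a e a $  — match a
step 6: stack=$ S  input=e a $  — expand S -> Q
step 7: stack=$ Q  input=e a $  — expand Q -> e a S
step 8: stack=$ S a e  input=e a $  — match e
step 9: stack=$ S a  input=a $  — match a
step 10: stack=$ S  input=$  — expand S -> Q
step 11: stack=$ Q  input=$  — expand Q -> epsilon
Accept reached after 11 steps.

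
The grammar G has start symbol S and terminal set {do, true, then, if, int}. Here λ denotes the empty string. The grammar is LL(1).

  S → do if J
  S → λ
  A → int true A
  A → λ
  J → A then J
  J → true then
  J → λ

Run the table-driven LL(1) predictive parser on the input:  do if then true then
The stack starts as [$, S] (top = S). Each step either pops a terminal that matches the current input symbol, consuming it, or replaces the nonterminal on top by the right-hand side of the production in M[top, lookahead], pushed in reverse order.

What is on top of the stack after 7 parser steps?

     Stack       Input                   Action
  1  $ S         do if then true then $  expand S → do if J
  2  $ J if do   do if then true then $  match do
  3  $ J if      if then true then $     match if
  4  $ J         then true then $        expand J → A then J
  5  $ J then A  then true then $        expand A → λ
  6  $ J then    then true then $        match then
  7  $ J         true then $             expand J → true then
Stack after step 7: $ then true (top = true).

true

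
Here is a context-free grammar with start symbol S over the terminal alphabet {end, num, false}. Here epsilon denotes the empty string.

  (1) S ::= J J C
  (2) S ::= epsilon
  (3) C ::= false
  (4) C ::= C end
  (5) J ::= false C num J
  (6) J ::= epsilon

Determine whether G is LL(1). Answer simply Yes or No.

FIRST(S) = {epsilon, false}
FIRST(C) = {false}
FIRST(J) = {epsilon, false}
FOLLOW(S) = {$}
FOLLOW(C) = {$, end, num}
FOLLOW(J) = {false}
Cell M[C, false] receives both C ::= false and C ::= C end — the grammar is not LL(1).

No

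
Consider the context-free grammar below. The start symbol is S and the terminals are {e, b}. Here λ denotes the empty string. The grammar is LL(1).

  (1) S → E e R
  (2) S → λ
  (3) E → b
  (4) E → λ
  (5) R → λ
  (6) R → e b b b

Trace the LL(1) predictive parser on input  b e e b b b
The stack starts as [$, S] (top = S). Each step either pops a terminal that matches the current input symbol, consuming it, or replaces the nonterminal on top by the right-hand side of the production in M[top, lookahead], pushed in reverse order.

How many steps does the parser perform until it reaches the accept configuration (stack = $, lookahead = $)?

9

step 1: stack=$ S  input=b e e b b b $  — expand S → E e R
step 2: stack=$ R e E  input=b e e b b b $  — expand E → b
step 3: stack=$ R e b  input=b e e b b b $  — match b
step 4: stack=$ R e  input=e e b b b $  — match e
step 5: stack=$ R  input=e b b b $  — expand R → e b b b
step 6: stack=$ b b b e  input=e b b b $  — match e
step 7: stack=$ b b b  input=b b b $  — match b
step 8: stack=$ b b  input=b b $  — match b
step 9: stack=$ b  input=b $  — match b
Accept reached after 9 steps.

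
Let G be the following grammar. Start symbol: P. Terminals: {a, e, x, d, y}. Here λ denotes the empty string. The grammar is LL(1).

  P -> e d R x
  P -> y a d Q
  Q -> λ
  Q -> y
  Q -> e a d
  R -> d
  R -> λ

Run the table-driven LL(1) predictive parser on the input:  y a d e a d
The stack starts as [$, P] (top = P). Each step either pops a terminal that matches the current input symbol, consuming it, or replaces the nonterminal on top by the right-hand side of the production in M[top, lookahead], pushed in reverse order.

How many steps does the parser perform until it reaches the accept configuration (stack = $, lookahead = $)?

8

     Stack      Input          Action
  1  $ P        y a d e a d $  expand P -> y a d Q
  2  $ Q d a y  y a d e a d $  match y
  3  $ Q d a    a d e a d $    match a
  4  $ Q d      d e a d $      match d
  5  $ Q        e a d $        expand Q -> e a d
  6  $ d a e    e a d $        match e
  7  $ d a      a d $          match a
  8  $ d        d $            match d
Accept reached after 8 steps.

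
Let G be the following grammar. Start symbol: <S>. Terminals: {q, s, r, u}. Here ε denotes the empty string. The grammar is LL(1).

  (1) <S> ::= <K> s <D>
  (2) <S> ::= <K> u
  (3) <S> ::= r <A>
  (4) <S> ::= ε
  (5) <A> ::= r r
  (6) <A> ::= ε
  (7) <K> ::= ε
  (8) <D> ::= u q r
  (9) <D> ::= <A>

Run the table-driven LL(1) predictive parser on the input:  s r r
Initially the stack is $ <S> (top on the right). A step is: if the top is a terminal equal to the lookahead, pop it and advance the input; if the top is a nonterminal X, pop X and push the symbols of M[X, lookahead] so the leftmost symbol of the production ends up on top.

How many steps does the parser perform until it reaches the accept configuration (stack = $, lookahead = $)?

     Stack        Input    Action
  1  $ <S>        s r r $  expand <S> ::= <K> s <D>
  2  $ <D> s <K>  s r r $  expand <K> ::= ε
  3  $ <D> s      s r r $  match s
  4  $ <D>        r r $    expand <D> ::= <A>
  5  $ <A>        r r $    expand <A> ::= r r
  6  $ r r        r r $    match r
  7  $ r          r $      match r
Accept reached after 7 steps.

7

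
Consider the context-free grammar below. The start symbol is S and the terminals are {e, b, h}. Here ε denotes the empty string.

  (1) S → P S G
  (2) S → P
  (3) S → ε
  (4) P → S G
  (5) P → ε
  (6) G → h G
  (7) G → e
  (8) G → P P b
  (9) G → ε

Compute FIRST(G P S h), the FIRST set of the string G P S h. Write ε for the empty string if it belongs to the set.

FIRST(S) = {ε, b, e, h}  (via P S G, P)
FIRST(P) = {ε, b, e, h}  (via S G)
FIRST(G) = {ε, b, e, h}  (via P P b)
FIRST(G P S h): take FIRST of each symbol in turn, carrying on past any symbol whose FIRST contains ε; result {b, e, h}.

{b, e, h}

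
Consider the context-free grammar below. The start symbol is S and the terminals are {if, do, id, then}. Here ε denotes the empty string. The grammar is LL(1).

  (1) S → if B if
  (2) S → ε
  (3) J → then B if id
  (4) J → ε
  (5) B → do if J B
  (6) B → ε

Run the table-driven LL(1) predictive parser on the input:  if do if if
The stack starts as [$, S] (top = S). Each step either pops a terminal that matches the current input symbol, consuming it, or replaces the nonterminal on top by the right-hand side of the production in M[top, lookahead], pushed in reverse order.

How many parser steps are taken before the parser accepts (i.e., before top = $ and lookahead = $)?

8

     Stack           Input          Action
  1  $ S             if do if if $  expand S → if B if
  2  $ if B if       if do if if $  match if
  3  $ if B          do if if $     expand B → do if J B
  4  $ if B J if do  do if if $     match do
  5  $ if B J if     if if $        match if
  6  $ if B J        if $           expand J → ε
  7  $ if B          if $           expand B → ε
  8  $ if            if $           match if
Accept reached after 8 steps.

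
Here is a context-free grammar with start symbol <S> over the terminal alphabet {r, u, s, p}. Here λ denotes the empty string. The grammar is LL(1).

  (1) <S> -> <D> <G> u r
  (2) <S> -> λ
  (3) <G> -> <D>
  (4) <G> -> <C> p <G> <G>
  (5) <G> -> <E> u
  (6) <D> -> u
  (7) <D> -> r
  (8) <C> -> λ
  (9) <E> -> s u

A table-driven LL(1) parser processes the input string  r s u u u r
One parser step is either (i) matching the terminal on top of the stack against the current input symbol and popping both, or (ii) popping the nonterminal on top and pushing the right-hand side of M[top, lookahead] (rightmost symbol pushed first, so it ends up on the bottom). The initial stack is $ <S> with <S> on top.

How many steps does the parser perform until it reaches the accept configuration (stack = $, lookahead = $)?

10

      Stack          Input          Action
   1  $ <S>          r s u u u r $  expand <S> -> <D> <G> u r
   2  $ r u <G> <D>  r s u u u r $  expand <D> -> r
   3  $ r u <G> r    r s u u u r $  match r
   4  $ r u <G>      s u u u r $    expand <G> -> <E> u
   5  $ r u u <E>    s u u u r $    expand <E> -> s u
   6  $ r u u u s    s u u u r $    match s
   7  $ r u u u      u u u r $      match u
   8  $ r u u        u u r $        match u
   9  $ r u          u r $          match u
  10  $ r            r $            match r
Accept reached after 10 steps.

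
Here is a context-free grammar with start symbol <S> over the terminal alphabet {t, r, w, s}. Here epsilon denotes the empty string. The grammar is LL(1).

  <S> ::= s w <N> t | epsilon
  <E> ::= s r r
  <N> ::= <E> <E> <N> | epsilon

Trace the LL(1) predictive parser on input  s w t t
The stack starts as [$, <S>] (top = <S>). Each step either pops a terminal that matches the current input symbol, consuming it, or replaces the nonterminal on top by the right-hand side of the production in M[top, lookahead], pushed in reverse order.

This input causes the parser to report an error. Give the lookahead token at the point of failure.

t

step 1: stack=$ <S>  input=s w t t $  — expand <S> ::= s w <N> t
step 2: stack=$ t <N> w s  input=s w t t $  — match s
step 3: stack=$ t <N> w  input=w t t $  — match w
step 4: stack=$ t <N>  input=t t $  — expand <N> ::= epsilon
step 5: stack=$ t  input=t t $  — match t
step 6: stack=$  input=t $  — error: stack empty but input remains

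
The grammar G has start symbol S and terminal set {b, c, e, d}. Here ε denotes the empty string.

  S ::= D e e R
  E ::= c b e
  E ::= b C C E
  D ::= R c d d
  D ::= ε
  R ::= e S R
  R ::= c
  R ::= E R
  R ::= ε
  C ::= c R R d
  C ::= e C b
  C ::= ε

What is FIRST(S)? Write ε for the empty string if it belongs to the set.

{b, c, e}

FIRST(E): from E::=c b e we get {c}; from E::=b C C E we get {b}. So FIRST(E) = {b, c}.
FIRST(C): from C::=c R R d we get {c}; from C::=e C b we get {e}; from C::=ε we get {ε}. So FIRST(C) = {ε, c, e}.
FIRST(R): from R::=e S R we get {e}; from R::=c we get {c}; from R::=E R we get {b, c}; from R::=ε we get {ε}. So FIRST(R) = {ε, b, c, e}.
FIRST(D): from D::=R c d d we get {b, c, e}; from D::=ε we get {ε}. So FIRST(D) = {ε, b, c, e}.
FIRST(S): from S::=D e e R we get {b, c, e}. So FIRST(S) = {b, c, e}.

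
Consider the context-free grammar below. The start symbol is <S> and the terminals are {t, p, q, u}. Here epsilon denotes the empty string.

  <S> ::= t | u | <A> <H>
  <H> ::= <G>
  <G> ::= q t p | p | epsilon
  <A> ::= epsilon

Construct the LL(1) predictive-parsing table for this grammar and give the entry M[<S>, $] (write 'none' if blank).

<S> ::= <A> <H>

FIRST(<G>): from <G>::=q t p we get {q}; from <G>::=p we get {p}; from <G>::=epsilon we get {epsilon}. So FIRST(<G>) = {epsilon, p, q}.
FIRST(<A>): from <A>::=epsilon we get {epsilon}. So FIRST(<A>) = {epsilon}.
FIRST(<H>): from <H>::=<G> we get {epsilon, p, q}. So FIRST(<H>) = {epsilon, p, q}.
FIRST(<S>): from <S>::=t we get {t}; from <S>::=u we get {u}; from <S>::=<A> <H> we get {epsilon, p, q}. So FIRST(<S>) = {epsilon, p, q, t, u}.
FOLLOW(<S>) includes $ since <S> is the start symbol.
FOLLOW(<S>): <S> appears on no right-hand side. Thus FOLLOW(<S>) = {$}.
For <S> ::= t: FIRST(t) = {t}, so it goes in M[<S>, t] for t ∈ {t}.
For <S> ::= u: FIRST(u) = {u}, so it goes in M[<S>, t] for t ∈ {u}.
For <S> ::= <A> <H>: FIRST(<A> <H>) = {epsilon, p, q}, so it goes in M[<S>, t] for t ∈ {p, q}; since epsilon ∈ FIRST, also for every t ∈ FOLLOW(<S>) = {$}.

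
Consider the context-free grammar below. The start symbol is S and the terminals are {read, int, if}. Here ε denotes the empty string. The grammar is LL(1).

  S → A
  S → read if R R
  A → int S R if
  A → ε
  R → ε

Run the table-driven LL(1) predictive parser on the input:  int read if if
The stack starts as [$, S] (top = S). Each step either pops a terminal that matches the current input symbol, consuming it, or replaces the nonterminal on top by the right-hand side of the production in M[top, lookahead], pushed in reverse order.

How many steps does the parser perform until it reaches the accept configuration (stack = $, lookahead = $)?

      Stack               Input             Action
   1  $ S                 int read if if $  expand S → A
   2  $ A                 int read if if $  expand A → int S R if
   3  $ if R S int        int read if if $  match int
   4  $ if R S            read if if $      expand S → read if R R
   5  $ if R R R if read  read if if $      match read
   6  $ if R R R if       if if $           match if
   7  $ if R R R          if $              expand R → ε
   8  $ if R R            if $              expand R → ε
   9  $ if R              if $              expand R → ε
  10  $ if                if $              match if
Accept reached after 10 steps.

10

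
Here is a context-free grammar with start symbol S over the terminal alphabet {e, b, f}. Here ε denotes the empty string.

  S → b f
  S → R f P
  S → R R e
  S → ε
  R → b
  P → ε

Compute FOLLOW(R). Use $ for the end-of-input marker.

FIRST(R) = {b}
FIRST(P) = {ε}
FIRST(S) = {ε, b}  (via R f P, R R e)
FOLLOW(S) includes $ since S is the start symbol.
FOLLOW(S): S appears on no right-hand side. Thus FOLLOW(S) = {$}.
FOLLOW(R): in S→R f P, R is followed by f P with FIRST {f}; in S→R R e (occurrence 1), R is followed by R e with FIRST {b}; in S→R R e (occurrence 2), R is followed by e with FIRST {e}. Thus FOLLOW(R) = {b, e, f}.
FOLLOW(P): in S→R f P, the suffix after P is empty, so FOLLOW(P) ⊇ FOLLOW(S) = {$}. Thus FOLLOW(P) = {$}.

{b, e, f}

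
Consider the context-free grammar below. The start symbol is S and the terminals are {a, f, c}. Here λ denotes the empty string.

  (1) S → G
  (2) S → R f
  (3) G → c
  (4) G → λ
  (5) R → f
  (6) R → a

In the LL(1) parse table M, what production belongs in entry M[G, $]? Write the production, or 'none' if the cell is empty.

FIRST(G) = {λ, c}
FIRST(R) = {a, f}
FIRST(S) = {λ, a, c, f}  (via G, R f)
FOLLOW(S) includes $ since S is the start symbol.
FOLLOW(S): S appears on no right-hand side. Thus FOLLOW(S) = {$}.
FOLLOW(G): in S→G, the suffix after G is empty, so FOLLOW(G) ⊇ FOLLOW(S) = {$}. Thus FOLLOW(G) = {$}.
For G → c: FIRST(c) = {c}, so it goes in M[G, t] for t ∈ {c}.
For G → λ: FIRST(λ) = {λ}, so it goes in M[G, t] for t ∈ {}; since λ ∈ FIRST, also for every t ∈ FOLLOW(G) = {$}.

G → λ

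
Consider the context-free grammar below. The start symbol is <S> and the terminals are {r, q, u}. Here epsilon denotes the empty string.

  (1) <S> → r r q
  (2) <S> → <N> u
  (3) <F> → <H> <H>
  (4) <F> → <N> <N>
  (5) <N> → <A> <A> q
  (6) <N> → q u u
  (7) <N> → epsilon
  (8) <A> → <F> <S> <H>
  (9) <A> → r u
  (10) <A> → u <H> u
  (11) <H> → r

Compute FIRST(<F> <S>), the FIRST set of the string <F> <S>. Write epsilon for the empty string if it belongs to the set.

FIRST(<H>): from <H>→r we get {r}. So FIRST(<H>) = {r}.
FIRST(<S>): from <S>→r r q we get {r}; from <S>→<N> u we get {q, r, u}. So FIRST(<S>) = {q, r, u}.
FIRST(<F>): from <F>→<H> <H> we get {r}; from <F>→<N> <N> we get {epsilon, q, r, u}. So FIRST(<F>) = {epsilon, q, r, u}.
FIRST(<A>): from <A>→<F> <S> <H> we get {q, r, u}; from <A>→r u we get {r}; from <A>→u <H> u we get {u}. So FIRST(<A>) = {q, r, u}.
FIRST(<N>): from <N>→<A> <A> q we get {q, r, u}; from <N>→q u u we get {q}; from <N>→epsilon we get {epsilon}. So FIRST(<N>) = {epsilon, q, r, u}.
FIRST(<F> <S>): take FIRST of each symbol in turn, carrying on past any symbol whose FIRST contains epsilon; result {q, r, u}.

{q, r, u}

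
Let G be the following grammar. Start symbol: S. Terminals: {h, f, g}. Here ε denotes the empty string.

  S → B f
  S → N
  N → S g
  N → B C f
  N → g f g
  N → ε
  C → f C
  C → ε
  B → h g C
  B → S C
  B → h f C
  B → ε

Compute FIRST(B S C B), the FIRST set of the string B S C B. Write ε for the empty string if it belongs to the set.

{ε, f, g, h}

FIRST(C) = {ε, f}
FIRST(S) = {ε, f, g, h}  (via B f, N)
FIRST(B) = {ε, f, g, h}  (via S C)
FIRST(N) = {ε, f, g, h}  (via S g, B C f)
FIRST(B S C B): take FIRST of each symbol in turn, carrying on past any symbol whose FIRST contains ε; result {ε, f, g, h}.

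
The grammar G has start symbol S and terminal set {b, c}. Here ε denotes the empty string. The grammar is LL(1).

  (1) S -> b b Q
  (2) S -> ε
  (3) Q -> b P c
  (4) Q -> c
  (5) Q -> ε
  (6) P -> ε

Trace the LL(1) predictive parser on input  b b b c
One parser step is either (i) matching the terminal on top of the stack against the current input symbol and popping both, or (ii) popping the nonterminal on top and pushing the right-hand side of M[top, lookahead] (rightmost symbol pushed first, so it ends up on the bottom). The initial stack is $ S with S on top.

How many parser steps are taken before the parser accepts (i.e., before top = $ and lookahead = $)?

     Stack    Input      Action
  1  $ S      b b b c $  expand S -> b b Q
  2  $ Q b b  b b b c $  match b
  3  $ Q b    b b c $    match b
  4  $ Q      b c $      expand Q -> b P c
  5  $ c P b  b c $      match b
  6  $ c P    c $        expand P -> ε
  7  $ c      c $        match c
Accept reached after 7 steps.

7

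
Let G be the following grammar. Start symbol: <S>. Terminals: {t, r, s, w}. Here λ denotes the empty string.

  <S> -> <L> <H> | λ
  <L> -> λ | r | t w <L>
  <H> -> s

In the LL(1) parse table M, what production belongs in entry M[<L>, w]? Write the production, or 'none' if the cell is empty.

FIRST(<L>): from <L>->λ we get {λ}; from <L>->r we get {r}; from <L>->t w <L> we get {t}. So FIRST(<L>) = {λ, r, t}.
FIRST(<H>): from <H>->s we get {s}. So FIRST(<H>) = {s}.
FIRST(<S>): from <S>-><L> <H> we get {r, s, t}; from <S>->λ we get {λ}. So FIRST(<S>) = {λ, r, s, t}.
FOLLOW(<S>) includes $ since <S> is the start symbol.
FOLLOW(<L>): in <S>-><L> <H>, <L> is followed by <H> with FIRST {s}; in <L>->t w <L>, the suffix after <L> is empty (adds nothing new). Thus FOLLOW(<L>) = {s}.
For <L> -> λ: FIRST(λ) = {λ}, so it goes in M[<L>, t] for t ∈ {}; since λ ∈ FIRST, also for every t ∈ FOLLOW(<L>) = {s}.
For <L> -> r: FIRST(r) = {r}, so it goes in M[<L>, t] for t ∈ {r}.
For <L> -> t w <L>: FIRST(t w <L>) = {t}, so it goes in M[<L>, t] for t ∈ {t}.
None of these place a production in M[<L>, w].

none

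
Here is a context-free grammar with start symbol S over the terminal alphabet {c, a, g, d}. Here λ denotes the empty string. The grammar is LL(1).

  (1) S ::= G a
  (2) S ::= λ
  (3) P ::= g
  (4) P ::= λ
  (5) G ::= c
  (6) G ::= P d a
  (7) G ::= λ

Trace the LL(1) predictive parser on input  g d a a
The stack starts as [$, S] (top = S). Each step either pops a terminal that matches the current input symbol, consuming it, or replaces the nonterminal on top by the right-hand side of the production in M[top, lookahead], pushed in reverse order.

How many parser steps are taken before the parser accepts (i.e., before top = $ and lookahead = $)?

step 1: stack=$ S  input=g d a a $  — expand S ::= G a
step 2: stack=$ a G  input=g d a a $  — expand G ::= P d a
step 3: stack=$ a a d P  input=g d a a $  — expand P ::= g
step 4: stack=$ a a d g  input=g d a a $  — match g
step 5: stack=$ a a d  input=d a a $  — match d
step 6: stack=$ a a  input=a a $  — match a
step 7: stack=$ a  input=a $  — match a
Accept reached after 7 steps.

7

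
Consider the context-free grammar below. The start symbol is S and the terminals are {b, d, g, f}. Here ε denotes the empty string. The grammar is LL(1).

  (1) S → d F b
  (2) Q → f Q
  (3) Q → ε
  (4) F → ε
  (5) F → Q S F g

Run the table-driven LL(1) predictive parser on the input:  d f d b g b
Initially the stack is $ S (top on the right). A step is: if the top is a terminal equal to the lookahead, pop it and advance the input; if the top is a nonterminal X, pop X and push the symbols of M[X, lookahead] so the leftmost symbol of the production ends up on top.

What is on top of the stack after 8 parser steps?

step 1: stack=$ S  input=d f d b g b $  — expand S → d F b
step 2: stack=$ b F d  input=d f d b g b $  — match d
step 3: stack=$ b F  input=f d b g b $  — expand F → Q S F g
step 4: stack=$ b g F S Q  input=f d b g b $  — expand Q → f Q
step 5: stack=$ b g F S Q f  input=f d b g b $  — match f
step 6: stack=$ b g F S Q  input=d b g b $  — expand Q → ε
step 7: stack=$ b g F S  input=d b g b $  — expand S → d F b
step 8: stack=$ b g F b F d  input=d b g b $  — match d
Stack after step 8: $ b g F b F (top = F).

F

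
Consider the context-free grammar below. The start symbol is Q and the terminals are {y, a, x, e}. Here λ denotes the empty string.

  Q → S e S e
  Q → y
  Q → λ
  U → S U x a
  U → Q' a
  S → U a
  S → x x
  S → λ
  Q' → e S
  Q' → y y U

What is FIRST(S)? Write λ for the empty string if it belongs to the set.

FIRST(Q'): from Q'→e S we get {e}; from Q'→y y U we get {y}. So FIRST(Q') = {e, y}.
FIRST(Q): from Q→S e S e we get {e, x, y}; from Q→y we get {y}; from Q→λ we get {λ}. So FIRST(Q) = {λ, e, x, y}.
FIRST(U): from U→S U x a we get {e, x, y}; from U→Q' a we get {e, y}. So FIRST(U) = {e, x, y}.
FIRST(S): from S→U a we get {e, x, y}; from S→x x we get {x}; from S→λ we get {λ}. So FIRST(S) = {λ, e, x, y}.

{λ, e, x, y}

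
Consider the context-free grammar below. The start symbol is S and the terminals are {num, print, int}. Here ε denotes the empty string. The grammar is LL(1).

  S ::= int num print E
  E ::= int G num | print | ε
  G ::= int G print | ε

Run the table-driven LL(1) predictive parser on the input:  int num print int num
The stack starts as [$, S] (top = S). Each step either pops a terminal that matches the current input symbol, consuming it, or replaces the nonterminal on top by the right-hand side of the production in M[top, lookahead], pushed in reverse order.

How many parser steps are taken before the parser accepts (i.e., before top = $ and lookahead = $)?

8

     Stack              Input                    Action
  1  $ S                int num print int num $  expand S ::= int num print E
  2  $ E print num int  int num print int num $  match int
  3  $ E print num      num print int num $      match num
  4  $ E print          print int num $          match print
  5  $ E                int num $                expand E ::= int G num
  6  $ num G int        int num $                match int
  7  $ num G            num $                    expand G ::= ε
  8  $ num              num $                    match num
Accept reached after 8 steps.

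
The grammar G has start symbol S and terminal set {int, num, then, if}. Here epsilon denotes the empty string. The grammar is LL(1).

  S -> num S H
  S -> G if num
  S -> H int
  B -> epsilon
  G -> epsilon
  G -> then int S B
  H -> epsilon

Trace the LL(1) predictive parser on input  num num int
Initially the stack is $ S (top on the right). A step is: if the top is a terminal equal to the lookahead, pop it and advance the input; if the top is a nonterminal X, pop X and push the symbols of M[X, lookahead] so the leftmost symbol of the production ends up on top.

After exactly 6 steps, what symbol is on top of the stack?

     Stack        Input          Action
  1  $ S          num num int $  expand S -> num S H
  2  $ H S num    num num int $  match num
  3  $ H S        num int $      expand S -> num S H
  4  $ H H S num  num int $      match num
  5  $ H H S      int $          expand S -> H int
  6  $ H H int H  int $          expand H -> epsilon
Stack after step 6: $ H H int (top = int).

int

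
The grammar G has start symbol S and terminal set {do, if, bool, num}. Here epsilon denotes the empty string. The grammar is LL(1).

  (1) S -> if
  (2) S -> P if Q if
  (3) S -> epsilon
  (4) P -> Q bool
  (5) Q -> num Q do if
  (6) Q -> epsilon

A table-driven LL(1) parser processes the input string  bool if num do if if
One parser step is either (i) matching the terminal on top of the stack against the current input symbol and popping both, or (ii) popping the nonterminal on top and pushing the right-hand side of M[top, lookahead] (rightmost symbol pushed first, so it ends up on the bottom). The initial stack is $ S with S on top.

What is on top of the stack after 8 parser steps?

step 1: stack=$ S  input=bool if num do if if $  — expand S -> P if Q if
step 2: stack=$ if Q if P  input=bool if num do if if $  — expand P -> Q bool
step 3: stack=$ if Q if bool Q  input=bool if num do if if $  — expand Q -> epsilon
step 4: stack=$ if Q if bool  input=bool if num do if if $  — match bool
step 5: stack=$ if Q if  input=if num do if if $  — match if
step 6: stack=$ if Q  input=num do if if $  — expand Q -> num Q do if
step 7: stack=$ if if do Q num  input=num do if if $  — match num
step 8: stack=$ if if do Q  input=do if if $  — expand Q -> epsilon
Stack after step 8: $ if if do (top = do).

do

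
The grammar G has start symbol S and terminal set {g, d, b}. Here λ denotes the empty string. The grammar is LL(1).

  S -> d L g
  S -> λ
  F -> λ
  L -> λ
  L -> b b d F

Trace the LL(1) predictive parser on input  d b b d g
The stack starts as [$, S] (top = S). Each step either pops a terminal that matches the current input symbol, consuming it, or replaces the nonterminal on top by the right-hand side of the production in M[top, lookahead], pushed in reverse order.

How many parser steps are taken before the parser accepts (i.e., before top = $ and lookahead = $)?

8

     Stack        Input        Action
  1  $ S          d b b d g $  expand S -> d L g
  2  $ g L d      d b b d g $  match d
  3  $ g L        b b d g $    expand L -> b b d F
  4  $ g F d b b  b b d g $    match b
  5  $ g F d b    b d g $      match b
  6  $ g F d      d g $        match d
  7  $ g F        g $          expand F -> λ
  8  $ g          g $          match g
Accept reached after 8 steps.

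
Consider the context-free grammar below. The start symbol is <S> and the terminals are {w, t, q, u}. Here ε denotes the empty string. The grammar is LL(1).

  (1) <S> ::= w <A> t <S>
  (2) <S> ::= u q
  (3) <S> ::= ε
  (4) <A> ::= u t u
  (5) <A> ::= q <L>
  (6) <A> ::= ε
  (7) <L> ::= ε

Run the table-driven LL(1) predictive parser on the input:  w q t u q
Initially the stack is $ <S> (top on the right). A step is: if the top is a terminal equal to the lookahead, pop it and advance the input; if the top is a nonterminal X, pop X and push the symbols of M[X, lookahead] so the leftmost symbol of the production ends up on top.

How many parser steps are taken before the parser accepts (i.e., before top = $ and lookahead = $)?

9

     Stack          Input        Action
  1  $ <S>          w q t u q $  expand <S> ::= w <A> t <S>
  2  $ <S> t <A> w  w q t u q $  match w
  3  $ <S> t <A>    q t u q $    expand <A> ::= q <L>
  4  $ <S> t <L> q  q t u q $    match q
  5  $ <S> t <L>    t u q $      expand <L> ::= ε
  6  $ <S> t        t u q $      match t
  7  $ <S>          u q $        expand <S> ::= u q
  8  $ q u          u q $        match u
  9  $ q            q $          match q
Accept reached after 9 steps.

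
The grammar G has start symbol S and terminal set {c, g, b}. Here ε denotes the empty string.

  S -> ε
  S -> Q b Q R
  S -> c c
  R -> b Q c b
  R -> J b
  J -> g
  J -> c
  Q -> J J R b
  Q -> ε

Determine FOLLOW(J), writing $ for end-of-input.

FIRST(J) = {c, g}
FIRST(R) = {b, c, g}  (via J b)
FIRST(Q) = {ε, c, g}  (via J J R b)
FIRST(S) = {ε, b, c, g}  (via Q b Q R)
FOLLOW(S) includes $ since S is the start symbol.
FOLLOW(S): S appears on no right-hand side. Thus FOLLOW(S) = {$}.
FOLLOW(R): in S->Q b Q R, the suffix after R is empty, so FOLLOW(R) ⊇ FOLLOW(S) = {$}; in Q->J J R b, R is followed by b with FIRST {b}. Thus FOLLOW(R) = {$, b}.
FOLLOW(J): in R->J b, J is followed by b with FIRST {b}; in Q->J J R b (occurrence 1), J is followed by J R b with FIRST {c, g}; in Q->J J R b (occurrence 2), J is followed by R b with FIRST {b, c, g}. Thus FOLLOW(J) = {b, c, g}.
FOLLOW(Q): in S->Q b Q R (occurrence 1), Q is followed by b Q R with FIRST {b}; in S->Q b Q R (occurrence 2), Q is followed by R with FIRST {b, c, g}; in R->b Q c b, Q is followed by c b with FIRST {c}. Thus FOLLOW(Q) = {b, c, g}.

{b, c, g}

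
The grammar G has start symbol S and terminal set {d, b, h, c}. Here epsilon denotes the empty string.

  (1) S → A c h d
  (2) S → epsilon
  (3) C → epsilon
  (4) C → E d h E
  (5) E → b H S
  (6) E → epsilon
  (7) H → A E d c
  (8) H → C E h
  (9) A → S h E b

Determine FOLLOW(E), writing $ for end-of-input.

{b, d, h}

FIRST(E) = {epsilon, b}
FIRST(C) = {epsilon, b, d}  (via E d h E)
FIRST(S) = {epsilon, h}  (via A c h d)
FIRST(A) = {h}  (via S h E b)
FIRST(H) = {b, d, h}  (via A E d c, C E h)
FOLLOW(S) includes $ since S is the start symbol.
FOLLOW(C): in H→C E h, C is followed by E h with FIRST {b, h}. Thus FOLLOW(C) = {b, h}.
FOLLOW(E): in C→E d h E (occurrence 1), E is followed by d h E with FIRST {d}; in C→E d h E (occurrence 2), the suffix after E is empty, so FOLLOW(E) ⊇ FOLLOW(C) = {b, h}; in H→A E d c, E is followed by d c with FIRST {d}; in H→C E h, E is followed by h with FIRST {h}; in A→S h E b, E is followed by b with FIRST {b}. Thus FOLLOW(E) = {b, d, h}.
FOLLOW(S): in E→b H S, the suffix after S is empty, so FOLLOW(S) ⊇ FOLLOW(E) = {b, d, h}; in A→S h E b, S is followed by h E b with FIRST {h}. Thus FOLLOW(S) = {$, b, d, h}.
FOLLOW(H): in E→b H S, H is followed by S with FIRST {epsilon, h}; in E→b H S, the suffix after H is nullable, so FOLLOW(H) ⊇ FOLLOW(E) = {b, d, h}. Thus FOLLOW(H) = {b, d, h}.
FOLLOW(A): in S→A c h d, A is followed by c h d with FIRST {c}; in H→A E d c, A is followed by E d c with FIRST {b, d}. Thus FOLLOW(A) = {b, c, d}.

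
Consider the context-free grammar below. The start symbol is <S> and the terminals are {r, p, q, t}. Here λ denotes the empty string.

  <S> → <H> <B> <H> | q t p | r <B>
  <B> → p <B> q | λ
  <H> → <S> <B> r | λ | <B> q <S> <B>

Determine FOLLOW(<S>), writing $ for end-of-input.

{$, p, q, r}

FIRST(<B>) = {λ, p}
FIRST(<S>) = {λ, p, q, r}  (via <H> <B> <H>)
FIRST(<H>) = {λ, p, q, r}  (via <S> <B> r, <B> q <S> <B>)
FOLLOW(<S>) includes $ since <S> is the start symbol.
FOLLOW(<S>): in <H>→<S> <B> r, <S> is followed by <B> r with FIRST {p, r}; in <H>→<B> q <S> <B>, <S> is followed by <B> with FIRST {λ, p}; in <H>→<B> q <S> <B>, the suffix after <S> is nullable, so FOLLOW(<S>) ⊇ FOLLOW(<H>) = {$, p, q, r}. Thus FOLLOW(<S>) = {$, p, q, r}.
FOLLOW(<H>): in <S>→<H> <B> <H> (occurrence 1), <H> is followed by <B> <H> with FIRST {λ, p, q, r}; in <S>→<H> <B> <H> (occurrence 1), the suffix after <H> is nullable, so FOLLOW(<H>) ⊇ FOLLOW(<S>) = {$, p, q, r}; in <S>→<H> <B> <H> (occurrence 2), the suffix after <H> is empty, so FOLLOW(<H>) ⊇ FOLLOW(<S>) = {$, p, q, r}. Thus FOLLOW(<H>) = {$, p, q, r}.
FOLLOW(<B>): in <S>→<H> <B> <H>, <B> is followed by <H> with FIRST {λ, p, q, r}; in <S>→<H> <B> <H>, the suffix after <B> is nullable, so FOLLOW(<B>) ⊇ FOLLOW(<S>) = {$, p, q, r}; in <S>→r <B>, the suffix after <B> is empty, so FOLLOW(<B>) ⊇ FOLLOW(<S>) = {$, p, q, r}; in <B>→p <B> q, <B> is followed by q with FIRST {q}; in <H>→<S> <B> r, <B> is followed by r with FIRST {r}; in <H>→<B> q <S> <B> (occurrence 1), <B> is followed by q <S> <B> with FIRST {q}; in <H>→<B> q <S> <B> (occurrence 2), the suffix after <B> is empty, so FOLLOW(<B>) ⊇ FOLLOW(<H>) = {$, p, q, r}. Thus FOLLOW(<B>) = {$, p, q, r}.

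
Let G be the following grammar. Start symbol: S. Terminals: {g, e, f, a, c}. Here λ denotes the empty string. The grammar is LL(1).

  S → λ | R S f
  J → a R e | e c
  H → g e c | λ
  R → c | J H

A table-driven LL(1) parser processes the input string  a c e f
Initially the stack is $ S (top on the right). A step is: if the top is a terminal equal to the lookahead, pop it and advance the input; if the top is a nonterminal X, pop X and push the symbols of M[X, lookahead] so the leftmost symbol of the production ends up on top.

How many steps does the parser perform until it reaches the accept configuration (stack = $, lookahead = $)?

10

      Stack          Input      Action
   1  $ S            a c e f $  expand S → R S f
   2  $ f S R        a c e f $  expand R → J H
   3  $ f S H J      a c e f $  expand J → a R e
   4  $ f S H e R a  a c e f $  match a
   5  $ f S H e R    c e f $    expand R → c
   6  $ f S H e c    c e f $    match c
   7  $ f S H e      e f $      match e
   8  $ f S H        f $        expand H → λ
   9  $ f S          f $        expand S → λ
  10  $ f            f $        match f
Accept reached after 10 steps.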